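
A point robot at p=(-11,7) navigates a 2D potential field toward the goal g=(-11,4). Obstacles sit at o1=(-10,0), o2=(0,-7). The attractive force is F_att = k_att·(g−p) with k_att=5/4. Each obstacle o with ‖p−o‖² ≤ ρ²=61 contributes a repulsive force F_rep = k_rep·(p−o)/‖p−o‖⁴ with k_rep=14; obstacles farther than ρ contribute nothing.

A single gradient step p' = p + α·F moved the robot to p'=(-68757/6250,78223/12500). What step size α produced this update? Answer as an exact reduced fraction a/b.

α = 1/5

F_att = 5/4·(g−p) = 5/4·(0,-3) = (0.0000,-3.7500)
o1: d²=50 ≤ ρ²=61; F_rep = 14·(-1,7)/50² = (-0.0056,0.0392)
o2: d²=317 > ρ²=61 → inactive
F = F_att + ΣF_rep = (-0.0056,-3.7108)
Δp = p'−p = (-0.0011,-0.7422); α = Δx/Fx = (-7/6250) / (-7/1250) = 1/5
check: Δy/Fy = (-9277/12500) / (-9277/2500) = 1/5 ✓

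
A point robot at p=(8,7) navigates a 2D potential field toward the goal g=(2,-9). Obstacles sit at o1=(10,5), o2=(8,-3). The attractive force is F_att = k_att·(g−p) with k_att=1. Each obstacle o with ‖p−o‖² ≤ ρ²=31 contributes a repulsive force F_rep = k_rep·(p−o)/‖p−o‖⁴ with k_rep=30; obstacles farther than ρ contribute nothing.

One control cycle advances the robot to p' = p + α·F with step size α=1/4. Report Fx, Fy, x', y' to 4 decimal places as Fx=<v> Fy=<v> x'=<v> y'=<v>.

Fx=-6.9375 Fy=-15.0625 x'=6.2656 y'=3.2344

F_att = 1·(g−p) = 1·(-6,-16) = (-6.0000,-16.0000)
o1: d²=8 ≤ ρ²=31; F_rep = 30·(-2,2)/8² = (-0.9375,0.9375)
o2: d²=100 > ρ²=31 → inactive
F = F_att + ΣF_rep = (-6.9375,-15.0625)
p' = p + 1/4·F = (6.2656,3.2344)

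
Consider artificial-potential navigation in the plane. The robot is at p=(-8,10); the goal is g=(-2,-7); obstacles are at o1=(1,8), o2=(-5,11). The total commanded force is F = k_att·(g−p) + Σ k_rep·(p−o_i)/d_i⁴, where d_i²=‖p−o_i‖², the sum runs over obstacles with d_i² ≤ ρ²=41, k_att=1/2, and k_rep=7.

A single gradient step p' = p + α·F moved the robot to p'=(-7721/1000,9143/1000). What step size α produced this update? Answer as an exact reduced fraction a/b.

α = 1/10

F_att = 1/2·(g−p) = 1/2·(6,-17) = (3.0000,-8.5000)
o1: d²=85 > ρ²=41 → inactive
o2: d²=10 ≤ ρ²=41; F_rep = 7·(-3,-1)/10² = (-0.2100,-0.0700)
F = F_att + ΣF_rep = (2.7900,-8.5700)
Δp = p'−p = (0.2790,-0.8570); α = Δx/Fx = (279/1000) / (279/100) = 1/10
check: Δy/Fy = (-857/1000) / (-857/100) = 1/10 ✓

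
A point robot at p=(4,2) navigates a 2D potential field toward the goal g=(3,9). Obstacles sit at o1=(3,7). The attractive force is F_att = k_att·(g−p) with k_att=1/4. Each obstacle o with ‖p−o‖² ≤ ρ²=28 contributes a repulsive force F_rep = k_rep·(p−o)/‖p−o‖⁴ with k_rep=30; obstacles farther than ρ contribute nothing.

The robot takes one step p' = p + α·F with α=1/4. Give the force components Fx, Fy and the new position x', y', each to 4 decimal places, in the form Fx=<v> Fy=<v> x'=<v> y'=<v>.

Fx=-0.2056 Fy=1.5281 x'=3.9486 y'=2.3820

F_att = 1/4·(g−p) = 1/4·(-1,7) = (-0.2500,1.7500)
o1: d²=26 ≤ ρ²=28; F_rep = 30·(1,-5)/26² = (0.0444,-0.2219)
F = F_att + ΣF_rep = (-0.2056,1.5281)
p' = p + 1/4·F = (3.9486,2.3820)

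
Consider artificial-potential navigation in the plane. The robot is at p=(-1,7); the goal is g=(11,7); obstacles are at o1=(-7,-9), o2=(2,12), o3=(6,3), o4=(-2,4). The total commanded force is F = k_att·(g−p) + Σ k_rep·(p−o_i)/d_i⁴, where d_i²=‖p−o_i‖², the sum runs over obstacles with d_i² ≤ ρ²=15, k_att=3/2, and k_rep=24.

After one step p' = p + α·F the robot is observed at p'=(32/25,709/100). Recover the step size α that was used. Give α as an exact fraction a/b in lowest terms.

α = 1/8

F_att = 3/2·(g−p) = 3/2·(12,0) = (18.0000,0.0000)
o1: d²=292 > ρ²=15 → inactive
o2: d²=34 > ρ²=15 → inactive
o3: d²=65 > ρ²=15 → inactive
o4: d²=10 ≤ ρ²=15; F_rep = 24·(1,3)/10² = (0.2400,0.7200)
F = F_att + ΣF_rep = (18.2400,0.7200)
Δp = p'−p = (2.2800,0.0900); α = Δx/Fx = (57/25) / (456/25) = 1/8
check: Δy/Fy = (9/100) / (18/25) = 1/8 ✓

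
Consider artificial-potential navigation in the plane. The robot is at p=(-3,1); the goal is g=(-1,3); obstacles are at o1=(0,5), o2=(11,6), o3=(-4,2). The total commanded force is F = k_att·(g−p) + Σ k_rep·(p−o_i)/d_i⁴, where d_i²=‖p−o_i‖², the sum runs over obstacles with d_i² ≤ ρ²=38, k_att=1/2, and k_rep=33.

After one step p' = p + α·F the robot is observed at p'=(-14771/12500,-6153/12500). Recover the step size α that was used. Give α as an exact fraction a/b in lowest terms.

F_att = 1/2·(g−p) = 1/2·(2,2) = (1.0000,1.0000)
o1: d²=25 ≤ ρ²=38; F_rep = 33·(-3,-4)/25² = (-0.1584,-0.2112)
o2: d²=221 > ρ²=38 → inactive
o3: d²=2 ≤ ρ²=38; F_rep = 33·(1,-1)/2² = (8.2500,-8.2500)
F = F_att + ΣF_rep = (9.0916,-7.4612)
Δp = p'−p = (1.8183,-1.4922); α = Δx/Fx = (22729/12500) / (22729/2500) = 1/5
check: Δy/Fy = (-18653/12500) / (-18653/2500) = 1/5 ✓

α = 1/5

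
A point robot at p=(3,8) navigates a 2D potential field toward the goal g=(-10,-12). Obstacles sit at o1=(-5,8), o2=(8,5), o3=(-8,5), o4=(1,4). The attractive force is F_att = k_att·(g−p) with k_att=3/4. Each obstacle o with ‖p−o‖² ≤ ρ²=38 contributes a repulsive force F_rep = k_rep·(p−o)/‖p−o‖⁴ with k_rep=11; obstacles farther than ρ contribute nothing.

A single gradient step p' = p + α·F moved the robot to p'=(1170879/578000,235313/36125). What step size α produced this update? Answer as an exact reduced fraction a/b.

α = 1/10

F_att = 3/4·(g−p) = 3/4·(-13,-20) = (-9.7500,-15.0000)
o1: d²=64 > ρ²=38 → inactive
o2: d²=34 ≤ ρ²=38; F_rep = 11·(-5,3)/34² = (-0.0476,0.0285)
o3: d²=130 > ρ²=38 → inactive
o4: d²=20 ≤ ρ²=38; F_rep = 11·(2,4)/20² = (0.0550,0.1100)
F = F_att + ΣF_rep = (-9.7426,-14.8615)
Δp = p'−p = (-0.9743,-1.4861); α = Δx/Fx = (-563121/578000) / (-563121/57800) = 1/10
check: Δy/Fy = (-53687/36125) / (-107374/7225) = 1/10 ✓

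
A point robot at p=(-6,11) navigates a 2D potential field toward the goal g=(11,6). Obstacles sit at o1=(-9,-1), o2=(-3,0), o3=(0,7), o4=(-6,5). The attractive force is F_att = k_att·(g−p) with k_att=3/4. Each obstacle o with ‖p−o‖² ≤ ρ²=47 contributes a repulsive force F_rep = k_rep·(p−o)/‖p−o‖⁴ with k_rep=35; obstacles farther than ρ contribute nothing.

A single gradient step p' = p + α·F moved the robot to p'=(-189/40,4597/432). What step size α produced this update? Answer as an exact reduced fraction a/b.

α = 1/10

F_att = 3/4·(g−p) = 3/4·(17,-5) = (12.7500,-3.7500)
o1: d²=153 > ρ²=47 → inactive
o2: d²=130 > ρ²=47 → inactive
o3: d²=52 > ρ²=47 → inactive
o4: d²=36 ≤ ρ²=47; F_rep = 35·(0,6)/36² = (0.0000,0.1620)
F = F_att + ΣF_rep = (12.7500,-3.5880)
Δp = p'−p = (1.2750,-0.3588); α = Δx/Fx = (51/40) / (51/4) = 1/10
check: Δy/Fy = (-155/432) / (-775/216) = 1/10 ✓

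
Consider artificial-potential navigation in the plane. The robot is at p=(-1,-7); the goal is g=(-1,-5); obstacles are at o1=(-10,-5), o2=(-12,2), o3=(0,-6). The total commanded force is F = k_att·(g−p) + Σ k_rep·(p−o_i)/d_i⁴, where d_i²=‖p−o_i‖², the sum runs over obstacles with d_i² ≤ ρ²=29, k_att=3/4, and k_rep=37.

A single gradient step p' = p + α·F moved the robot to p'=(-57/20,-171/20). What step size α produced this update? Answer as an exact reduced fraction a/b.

F_att = 3/4·(g−p) = 3/4·(0,2) = (0.0000,1.5000)
o1: d²=85 > ρ²=29 → inactive
o2: d²=202 > ρ²=29 → inactive
o3: d²=2 ≤ ρ²=29; F_rep = 37·(-1,-1)/2² = (-9.2500,-9.2500)
F = F_att + ΣF_rep = (-9.2500,-7.7500)
Δp = p'−p = (-1.8500,-1.5500); α = Δx/Fx = (-37/20) / (-37/4) = 1/5
check: Δy/Fy = (-31/20) / (-31/4) = 1/5 ✓

α = 1/5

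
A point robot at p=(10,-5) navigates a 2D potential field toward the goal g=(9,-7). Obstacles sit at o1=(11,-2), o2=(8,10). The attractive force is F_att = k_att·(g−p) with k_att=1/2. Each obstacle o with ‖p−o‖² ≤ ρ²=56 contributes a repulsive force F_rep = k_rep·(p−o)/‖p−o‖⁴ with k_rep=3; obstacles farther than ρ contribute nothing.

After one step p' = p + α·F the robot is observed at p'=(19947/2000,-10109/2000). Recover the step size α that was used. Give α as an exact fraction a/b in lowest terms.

F_att = 1/2·(g−p) = 1/2·(-1,-2) = (-0.5000,-1.0000)
o1: d²=10 ≤ ρ²=56; F_rep = 3·(-1,-3)/10² = (-0.0300,-0.0900)
o2: d²=229 > ρ²=56 → inactive
F = F_att + ΣF_rep = (-0.5300,-1.0900)
Δp = p'−p = (-0.0265,-0.0545); α = Δx/Fx = (-53/2000) / (-53/100) = 1/20
check: Δy/Fy = (-109/2000) / (-109/100) = 1/20 ✓

α = 1/20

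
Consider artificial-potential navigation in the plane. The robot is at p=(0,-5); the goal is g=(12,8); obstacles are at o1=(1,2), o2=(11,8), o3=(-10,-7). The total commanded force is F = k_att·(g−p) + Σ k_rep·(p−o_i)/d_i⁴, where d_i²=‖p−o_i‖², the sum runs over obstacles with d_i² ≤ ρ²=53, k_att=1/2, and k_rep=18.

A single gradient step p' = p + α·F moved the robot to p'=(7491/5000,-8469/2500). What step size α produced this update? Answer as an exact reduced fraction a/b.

α = 1/4

F_att = 1/2·(g−p) = 1/2·(12,13) = (6.0000,6.5000)
o1: d²=50 ≤ ρ²=53; F_rep = 18·(-1,-7)/50² = (-0.0072,-0.0504)
o2: d²=290 > ρ²=53 → inactive
o3: d²=104 > ρ²=53 → inactive
F = F_att + ΣF_rep = (5.9928,6.4496)
Δp = p'−p = (1.4982,1.6124); α = Δx/Fx = (7491/5000) / (7491/1250) = 1/4
check: Δy/Fy = (4031/2500) / (4031/625) = 1/4 ✓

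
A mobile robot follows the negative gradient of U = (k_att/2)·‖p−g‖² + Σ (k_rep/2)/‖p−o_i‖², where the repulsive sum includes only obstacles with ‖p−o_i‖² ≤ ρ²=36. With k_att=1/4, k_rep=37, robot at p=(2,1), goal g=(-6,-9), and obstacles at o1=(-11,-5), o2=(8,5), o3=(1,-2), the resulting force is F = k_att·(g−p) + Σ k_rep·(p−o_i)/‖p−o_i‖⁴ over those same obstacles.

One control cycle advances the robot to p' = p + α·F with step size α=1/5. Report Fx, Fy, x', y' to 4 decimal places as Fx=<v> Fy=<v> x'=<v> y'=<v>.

F_att = 1/4·(g−p) = 1/4·(-8,-10) = (-2.0000,-2.5000)
o1: d²=205 > ρ²=36 → inactive
o2: d²=52 > ρ²=36 → inactive
o3: d²=10 ≤ ρ²=36; F_rep = 37·(1,3)/10² = (0.3700,1.1100)
F = F_att + ΣF_rep = (-1.6300,-1.3900)
p' = p + 1/5·F = (1.6740,0.7220)

Fx=-1.6300 Fy=-1.3900 x'=1.6740 y'=0.7220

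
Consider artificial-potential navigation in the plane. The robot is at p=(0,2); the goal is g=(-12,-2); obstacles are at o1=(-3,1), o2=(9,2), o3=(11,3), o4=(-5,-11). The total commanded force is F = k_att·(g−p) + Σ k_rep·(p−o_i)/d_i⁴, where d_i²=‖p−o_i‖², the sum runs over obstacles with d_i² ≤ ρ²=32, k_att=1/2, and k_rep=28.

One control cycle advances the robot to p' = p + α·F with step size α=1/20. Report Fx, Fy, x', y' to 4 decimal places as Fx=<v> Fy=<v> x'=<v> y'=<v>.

F_att = 1/2·(g−p) = 1/2·(-12,-4) = (-6.0000,-2.0000)
o1: d²=10 ≤ ρ²=32; F_rep = 28·(3,1)/10² = (0.8400,0.2800)
o2: d²=81 > ρ²=32 → inactive
o3: d²=122 > ρ²=32 → inactive
o4: d²=194 > ρ²=32 → inactive
F = F_att + ΣF_rep = (-5.1600,-1.7200)
p' = p + 1/20·F = (-0.2580,1.9140)

Fx=-5.1600 Fy=-1.7200 x'=-0.2580 y'=1.9140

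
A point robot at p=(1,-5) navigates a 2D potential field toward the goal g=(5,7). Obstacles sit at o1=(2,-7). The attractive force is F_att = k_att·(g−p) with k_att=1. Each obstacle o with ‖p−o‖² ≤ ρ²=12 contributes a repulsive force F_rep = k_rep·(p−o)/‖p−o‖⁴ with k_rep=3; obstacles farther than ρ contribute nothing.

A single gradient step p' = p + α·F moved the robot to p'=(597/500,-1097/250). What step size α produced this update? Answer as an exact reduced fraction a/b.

F_att = 1·(g−p) = 1·(4,12) = (4.0000,12.0000)
o1: d²=5 ≤ ρ²=12; F_rep = 3·(-1,2)/5² = (-0.1200,0.2400)
F = F_att + ΣF_rep = (3.8800,12.2400)
Δp = p'−p = (0.1940,0.6120); α = Δx/Fx = (97/500) / (97/25) = 1/20
check: Δy/Fy = (153/250) / (306/25) = 1/20 ✓

α = 1/20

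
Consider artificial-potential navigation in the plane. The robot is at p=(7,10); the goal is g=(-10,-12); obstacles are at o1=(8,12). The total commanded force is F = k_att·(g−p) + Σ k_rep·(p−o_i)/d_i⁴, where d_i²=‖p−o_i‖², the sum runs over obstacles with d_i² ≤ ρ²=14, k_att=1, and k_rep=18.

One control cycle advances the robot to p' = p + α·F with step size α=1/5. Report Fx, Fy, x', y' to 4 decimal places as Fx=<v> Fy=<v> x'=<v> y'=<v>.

F_att = 1·(g−p) = 1·(-17,-22) = (-17.0000,-22.0000)
o1: d²=5 ≤ ρ²=14; F_rep = 18·(-1,-2)/5² = (-0.7200,-1.4400)
F = F_att + ΣF_rep = (-17.7200,-23.4400)
p' = p + 1/5·F = (3.4560,5.3120)

Fx=-17.7200 Fy=-23.4400 x'=3.4560 y'=5.3120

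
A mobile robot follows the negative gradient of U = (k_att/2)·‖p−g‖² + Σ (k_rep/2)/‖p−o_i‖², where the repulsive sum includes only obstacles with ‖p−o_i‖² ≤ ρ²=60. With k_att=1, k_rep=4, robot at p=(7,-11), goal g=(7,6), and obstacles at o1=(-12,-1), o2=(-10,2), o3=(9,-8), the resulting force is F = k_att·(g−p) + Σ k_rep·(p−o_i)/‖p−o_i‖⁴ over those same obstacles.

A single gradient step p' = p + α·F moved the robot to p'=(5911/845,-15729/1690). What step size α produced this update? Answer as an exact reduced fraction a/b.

α = 1/10

F_att = 1·(g−p) = 1·(0,17) = (0.0000,17.0000)
o1: d²=461 > ρ²=60 → inactive
o2: d²=458 > ρ²=60 → inactive
o3: d²=13 ≤ ρ²=60; F_rep = 4·(-2,-3)/13² = (-0.0473,-0.0710)
F = F_att + ΣF_rep = (-0.0473,16.9290)
Δp = p'−p = (-0.0047,1.6929); α = Δx/Fx = (-4/845) / (-8/169) = 1/10
check: Δy/Fy = (2861/1690) / (2861/169) = 1/10 ✓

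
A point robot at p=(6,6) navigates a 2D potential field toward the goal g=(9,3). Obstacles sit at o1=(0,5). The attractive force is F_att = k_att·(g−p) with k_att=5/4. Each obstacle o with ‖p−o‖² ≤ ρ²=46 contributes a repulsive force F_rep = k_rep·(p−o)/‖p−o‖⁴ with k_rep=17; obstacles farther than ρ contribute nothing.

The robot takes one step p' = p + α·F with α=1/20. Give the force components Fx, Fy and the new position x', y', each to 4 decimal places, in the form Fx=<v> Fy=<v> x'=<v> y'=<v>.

F_att = 5/4·(g−p) = 5/4·(3,-3) = (3.7500,-3.7500)
o1: d²=37 ≤ ρ²=46; F_rep = 17·(6,1)/37² = (0.0745,0.0124)
F = F_att + ΣF_rep = (3.8245,-3.7376)
p' = p + 1/20·F = (6.1912,5.8131)

Fx=3.8245 Fy=-3.7376 x'=6.1912 y'=5.8131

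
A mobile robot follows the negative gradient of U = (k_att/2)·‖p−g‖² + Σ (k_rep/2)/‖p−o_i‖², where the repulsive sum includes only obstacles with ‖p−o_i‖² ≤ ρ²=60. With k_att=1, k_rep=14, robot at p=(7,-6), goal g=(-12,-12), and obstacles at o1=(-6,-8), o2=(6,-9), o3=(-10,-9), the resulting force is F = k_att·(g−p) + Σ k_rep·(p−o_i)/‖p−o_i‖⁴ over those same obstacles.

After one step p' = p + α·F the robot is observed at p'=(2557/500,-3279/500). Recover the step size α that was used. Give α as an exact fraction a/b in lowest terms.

α = 1/10

F_att = 1·(g−p) = 1·(-19,-6) = (-19.0000,-6.0000)
o1: d²=173 > ρ²=60 → inactive
o2: d²=10 ≤ ρ²=60; F_rep = 14·(1,3)/10² = (0.1400,0.4200)
o3: d²=298 > ρ²=60 → inactive
F = F_att + ΣF_rep = (-18.8600,-5.5800)
Δp = p'−p = (-1.8860,-0.5580); α = Δx/Fx = (-943/500) / (-943/50) = 1/10
check: Δy/Fy = (-279/500) / (-279/50) = 1/10 ✓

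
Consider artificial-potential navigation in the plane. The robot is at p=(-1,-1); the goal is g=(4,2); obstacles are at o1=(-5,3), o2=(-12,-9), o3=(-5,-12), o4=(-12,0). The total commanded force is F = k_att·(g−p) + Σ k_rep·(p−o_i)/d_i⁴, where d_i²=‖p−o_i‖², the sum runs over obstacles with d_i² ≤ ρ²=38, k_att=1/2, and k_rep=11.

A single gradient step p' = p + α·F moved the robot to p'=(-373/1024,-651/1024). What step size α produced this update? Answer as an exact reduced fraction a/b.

α = 1/4

F_att = 1/2·(g−p) = 1/2·(5,3) = (2.5000,1.5000)
o1: d²=32 ≤ ρ²=38; F_rep = 11·(4,-4)/32² = (0.0430,-0.0430)
o2: d²=185 > ρ²=38 → inactive
o3: d²=137 > ρ²=38 → inactive
o4: d²=122 > ρ²=38 → inactive
F = F_att + ΣF_rep = (2.5430,1.4570)
Δp = p'−p = (0.6357,0.3643); α = Δx/Fx = (651/1024) / (651/256) = 1/4
check: Δy/Fy = (373/1024) / (373/256) = 1/4 ✓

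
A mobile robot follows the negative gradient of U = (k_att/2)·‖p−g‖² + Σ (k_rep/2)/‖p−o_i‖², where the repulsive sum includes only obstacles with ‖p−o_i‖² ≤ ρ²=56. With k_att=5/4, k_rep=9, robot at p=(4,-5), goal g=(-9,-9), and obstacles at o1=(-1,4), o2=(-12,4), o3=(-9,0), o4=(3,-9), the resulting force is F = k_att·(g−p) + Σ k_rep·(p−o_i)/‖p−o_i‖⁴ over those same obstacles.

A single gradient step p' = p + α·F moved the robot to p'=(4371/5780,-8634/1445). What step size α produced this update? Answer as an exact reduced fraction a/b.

α = 1/5

F_att = 5/4·(g−p) = 5/4·(-13,-4) = (-16.2500,-5.0000)
o1: d²=106 > ρ²=56 → inactive
o2: d²=337 > ρ²=56 → inactive
o3: d²=194 > ρ²=56 → inactive
o4: d²=17 ≤ ρ²=56; F_rep = 9·(1,4)/17² = (0.0311,0.1246)
F = F_att + ΣF_rep = (-16.2189,-4.8754)
Δp = p'−p = (-3.2438,-0.9751); α = Δx/Fx = (-18749/5780) / (-18749/1156) = 1/5
check: Δy/Fy = (-1409/1445) / (-1409/289) = 1/5 ✓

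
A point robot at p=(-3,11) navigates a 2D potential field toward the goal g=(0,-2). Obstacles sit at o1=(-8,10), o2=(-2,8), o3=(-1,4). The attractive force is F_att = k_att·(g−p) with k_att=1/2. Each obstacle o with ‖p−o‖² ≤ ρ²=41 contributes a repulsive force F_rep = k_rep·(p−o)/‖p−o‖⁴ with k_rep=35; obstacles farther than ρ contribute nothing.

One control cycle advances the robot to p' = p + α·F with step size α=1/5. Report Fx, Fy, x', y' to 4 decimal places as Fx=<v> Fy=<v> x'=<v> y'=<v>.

F_att = 1/2·(g−p) = 1/2·(3,-13) = (1.5000,-6.5000)
o1: d²=26 ≤ ρ²=41; F_rep = 35·(5,1)/26² = (0.2589,0.0518)
o2: d²=10 ≤ ρ²=41; F_rep = 35·(-1,3)/10² = (-0.3500,1.0500)
o3: d²=53 > ρ²=41 → inactive
F = F_att + ΣF_rep = (1.4089,-5.3982)
p' = p + 1/5·F = (-2.7182,9.9204)

Fx=1.4089 Fy=-5.3982 x'=-2.7182 y'=9.9204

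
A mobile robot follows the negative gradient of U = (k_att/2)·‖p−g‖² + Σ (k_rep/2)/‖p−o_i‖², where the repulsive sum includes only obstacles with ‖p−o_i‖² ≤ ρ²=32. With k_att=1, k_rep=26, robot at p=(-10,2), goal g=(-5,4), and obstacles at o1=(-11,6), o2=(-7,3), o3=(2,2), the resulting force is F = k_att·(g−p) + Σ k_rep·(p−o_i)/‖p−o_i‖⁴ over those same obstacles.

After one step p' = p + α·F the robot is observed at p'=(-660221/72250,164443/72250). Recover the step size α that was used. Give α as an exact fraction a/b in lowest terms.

F_att = 1·(g−p) = 1·(5,2) = (5.0000,2.0000)
o1: d²=17 ≤ ρ²=32; F_rep = 26·(1,-4)/17² = (0.0900,-0.3599)
o2: d²=10 ≤ ρ²=32; F_rep = 26·(-3,-1)/10² = (-0.7800,-0.2600)
o3: d²=144 > ρ²=32 → inactive
F = F_att + ΣF_rep = (4.3100,1.3801)
Δp = p'−p = (0.8620,0.2760); α = Δx/Fx = (62279/72250) / (62279/14450) = 1/5
check: Δy/Fy = (19943/72250) / (19943/14450) = 1/5 ✓

α = 1/5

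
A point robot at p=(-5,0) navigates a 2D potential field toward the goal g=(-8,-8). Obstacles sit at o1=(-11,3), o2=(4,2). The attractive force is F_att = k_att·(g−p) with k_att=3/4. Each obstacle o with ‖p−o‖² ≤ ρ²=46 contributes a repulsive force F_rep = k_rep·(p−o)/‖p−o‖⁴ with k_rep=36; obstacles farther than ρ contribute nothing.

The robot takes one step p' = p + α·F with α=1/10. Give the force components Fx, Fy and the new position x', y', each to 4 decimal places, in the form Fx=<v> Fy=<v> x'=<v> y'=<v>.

F_att = 3/4·(g−p) = 3/4·(-3,-8) = (-2.2500,-6.0000)
o1: d²=45 ≤ ρ²=46; F_rep = 36·(6,-3)/45² = (0.1067,-0.0533)
o2: d²=85 > ρ²=46 → inactive
F = F_att + ΣF_rep = (-2.1433,-6.0533)
p' = p + 1/10·F = (-5.2143,-0.6053)

Fx=-2.1433 Fy=-6.0533 x'=-5.2143 y'=-0.6053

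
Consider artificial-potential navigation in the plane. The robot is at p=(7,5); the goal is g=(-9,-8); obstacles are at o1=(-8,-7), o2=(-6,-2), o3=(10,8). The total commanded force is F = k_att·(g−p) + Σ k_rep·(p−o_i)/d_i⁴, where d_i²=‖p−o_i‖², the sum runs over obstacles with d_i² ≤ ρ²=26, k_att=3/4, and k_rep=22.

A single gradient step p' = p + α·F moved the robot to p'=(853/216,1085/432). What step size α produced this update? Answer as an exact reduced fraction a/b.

α = 1/4

F_att = 3/4·(g−p) = 3/4·(-16,-13) = (-12.0000,-9.7500)
o1: d²=369 > ρ²=26 → inactive
o2: d²=218 > ρ²=26 → inactive
o3: d²=18 ≤ ρ²=26; F_rep = 22·(-3,-3)/18² = (-0.2037,-0.2037)
F = F_att + ΣF_rep = (-12.2037,-9.9537)
Δp = p'−p = (-3.0509,-2.4884); α = Δx/Fx = (-659/216) / (-659/54) = 1/4
check: Δy/Fy = (-1075/432) / (-1075/108) = 1/4 ✓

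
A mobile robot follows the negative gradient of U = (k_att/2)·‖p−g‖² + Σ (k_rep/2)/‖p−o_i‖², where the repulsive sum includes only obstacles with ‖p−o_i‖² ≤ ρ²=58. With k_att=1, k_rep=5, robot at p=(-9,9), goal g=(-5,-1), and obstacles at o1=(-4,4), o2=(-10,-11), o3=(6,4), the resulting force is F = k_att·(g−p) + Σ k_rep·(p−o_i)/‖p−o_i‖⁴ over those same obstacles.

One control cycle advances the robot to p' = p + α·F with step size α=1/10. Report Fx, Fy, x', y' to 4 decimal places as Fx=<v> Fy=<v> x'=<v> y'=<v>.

F_att = 1·(g−p) = 1·(4,-10) = (4.0000,-10.0000)
o1: d²=50 ≤ ρ²=58; F_rep = 5·(-5,5)/50² = (-0.0100,0.0100)
o2: d²=401 > ρ²=58 → inactive
o3: d²=250 > ρ²=58 → inactive
F = F_att + ΣF_rep = (3.9900,-9.9900)
p' = p + 1/10·F = (-8.6010,8.0010)

Fx=3.9900 Fy=-9.9900 x'=-8.6010 y'=8.0010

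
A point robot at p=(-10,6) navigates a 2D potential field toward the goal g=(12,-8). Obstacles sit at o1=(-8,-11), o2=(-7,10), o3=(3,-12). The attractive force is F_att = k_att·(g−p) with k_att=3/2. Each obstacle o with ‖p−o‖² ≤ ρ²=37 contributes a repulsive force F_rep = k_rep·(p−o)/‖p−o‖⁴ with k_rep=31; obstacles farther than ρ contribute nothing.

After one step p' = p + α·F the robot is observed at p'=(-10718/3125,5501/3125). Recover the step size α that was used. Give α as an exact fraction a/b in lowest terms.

α = 1/5

F_att = 3/2·(g−p) = 3/2·(22,-14) = (33.0000,-21.0000)
o1: d²=293 > ρ²=37 → inactive
o2: d²=25 ≤ ρ²=37; F_rep = 31·(-3,-4)/25² = (-0.1488,-0.1984)
o3: d²=493 > ρ²=37 → inactive
F = F_att + ΣF_rep = (32.8512,-21.1984)
Δp = p'−p = (6.5702,-4.2397); α = Δx/Fx = (20532/3125) / (20532/625) = 1/5
check: Δy/Fy = (-13249/3125) / (-13249/625) = 1/5 ✓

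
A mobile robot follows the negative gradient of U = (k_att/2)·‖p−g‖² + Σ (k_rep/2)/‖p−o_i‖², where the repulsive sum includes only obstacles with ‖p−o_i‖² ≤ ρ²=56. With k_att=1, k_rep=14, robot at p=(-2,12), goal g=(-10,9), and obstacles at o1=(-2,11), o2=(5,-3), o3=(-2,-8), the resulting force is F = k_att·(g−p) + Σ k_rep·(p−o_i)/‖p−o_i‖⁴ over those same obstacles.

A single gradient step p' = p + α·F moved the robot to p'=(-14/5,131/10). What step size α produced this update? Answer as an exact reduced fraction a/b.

F_att = 1·(g−p) = 1·(-8,-3) = (-8.0000,-3.0000)
o1: d²=1 ≤ ρ²=56; F_rep = 14·(0,1)/1² = (0.0000,14.0000)
o2: d²=274 > ρ²=56 → inactive
o3: d²=400 > ρ²=56 → inactive
F = F_att + ΣF_rep = (-8.0000,11.0000)
Δp = p'−p = (-0.8000,1.1000); α = Δx/Fx = (-4/5) / (-8) = 1/10
check: Δy/Fy = (11/10) / (11) = 1/10 ✓

α = 1/10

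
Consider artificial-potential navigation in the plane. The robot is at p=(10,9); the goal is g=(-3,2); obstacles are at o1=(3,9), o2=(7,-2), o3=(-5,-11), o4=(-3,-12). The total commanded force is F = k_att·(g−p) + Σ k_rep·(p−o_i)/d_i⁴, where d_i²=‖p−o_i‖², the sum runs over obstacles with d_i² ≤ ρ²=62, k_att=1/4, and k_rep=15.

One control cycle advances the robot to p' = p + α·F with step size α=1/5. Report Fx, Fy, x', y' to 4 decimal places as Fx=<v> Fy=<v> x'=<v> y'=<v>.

Fx=-3.2063 Fy=-1.7500 x'=9.3587 y'=8.6500

F_att = 1/4·(g−p) = 1/4·(-13,-7) = (-3.2500,-1.7500)
o1: d²=49 ≤ ρ²=62; F_rep = 15·(7,0)/49² = (0.0437,0.0000)
o2: d²=130 > ρ²=62 → inactive
o3: d²=625 > ρ²=62 → inactive
o4: d²=610 > ρ²=62 → inactive
F = F_att + ΣF_rep = (-3.2063,-1.7500)
p' = p + 1/5·F = (9.3587,8.6500)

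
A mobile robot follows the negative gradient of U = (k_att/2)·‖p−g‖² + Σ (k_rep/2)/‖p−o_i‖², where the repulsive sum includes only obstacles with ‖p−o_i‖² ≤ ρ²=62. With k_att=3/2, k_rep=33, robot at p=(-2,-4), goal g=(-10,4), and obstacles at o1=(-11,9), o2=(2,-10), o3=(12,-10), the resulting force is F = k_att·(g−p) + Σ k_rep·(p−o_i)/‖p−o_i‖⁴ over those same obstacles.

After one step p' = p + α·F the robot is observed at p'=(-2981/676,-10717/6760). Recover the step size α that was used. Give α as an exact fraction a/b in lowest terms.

α = 1/5

F_att = 3/2·(g−p) = 3/2·(-8,8) = (-12.0000,12.0000)
o1: d²=250 > ρ²=62 → inactive
o2: d²=52 ≤ ρ²=62; F_rep = 33·(-4,6)/52² = (-0.0488,0.0732)
o3: d²=232 > ρ²=62 → inactive
F = F_att + ΣF_rep = (-12.0488,12.0732)
Δp = p'−p = (-2.4098,2.4146); α = Δx/Fx = (-1629/676) / (-8145/676) = 1/5
check: Δy/Fy = (16323/6760) / (16323/1352) = 1/5 ✓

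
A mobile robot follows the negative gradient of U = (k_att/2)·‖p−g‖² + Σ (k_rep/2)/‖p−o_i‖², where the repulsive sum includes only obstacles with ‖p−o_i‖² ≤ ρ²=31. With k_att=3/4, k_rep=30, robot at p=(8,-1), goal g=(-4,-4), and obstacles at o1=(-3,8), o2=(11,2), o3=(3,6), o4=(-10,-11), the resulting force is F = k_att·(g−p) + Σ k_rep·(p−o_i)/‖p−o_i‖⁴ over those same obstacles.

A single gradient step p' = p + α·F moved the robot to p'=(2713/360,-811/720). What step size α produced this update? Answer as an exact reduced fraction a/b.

F_att = 3/4·(g−p) = 3/4·(-12,-3) = (-9.0000,-2.2500)
o1: d²=202 > ρ²=31 → inactive
o2: d²=18 ≤ ρ²=31; F_rep = 30·(-3,-3)/18² = (-0.2778,-0.2778)
o3: d²=74 > ρ²=31 → inactive
o4: d²=424 > ρ²=31 → inactive
F = F_att + ΣF_rep = (-9.2778,-2.5278)
Δp = p'−p = (-0.4639,-0.1264); α = Δx/Fx = (-167/360) / (-167/18) = 1/20
check: Δy/Fy = (-91/720) / (-91/36) = 1/20 ✓

α = 1/20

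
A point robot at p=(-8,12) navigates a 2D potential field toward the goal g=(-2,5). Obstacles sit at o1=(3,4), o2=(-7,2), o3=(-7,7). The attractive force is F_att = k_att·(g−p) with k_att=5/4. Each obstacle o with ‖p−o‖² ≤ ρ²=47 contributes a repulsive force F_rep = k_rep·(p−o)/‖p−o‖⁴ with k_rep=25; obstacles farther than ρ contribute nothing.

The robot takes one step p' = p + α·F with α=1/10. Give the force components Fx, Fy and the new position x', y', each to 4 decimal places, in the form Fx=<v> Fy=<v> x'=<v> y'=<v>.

Fx=7.4630 Fy=-8.5651 x'=-7.2537 y'=11.1435

F_att = 5/4·(g−p) = 5/4·(6,-7) = (7.5000,-8.7500)
o1: d²=185 > ρ²=47 → inactive
o2: d²=101 > ρ²=47 → inactive
o3: d²=26 ≤ ρ²=47; F_rep = 25·(-1,5)/26² = (-0.0370,0.1849)
F = F_att + ΣF_rep = (7.4630,-8.5651)
p' = p + 1/10·F = (-7.2537,11.1435)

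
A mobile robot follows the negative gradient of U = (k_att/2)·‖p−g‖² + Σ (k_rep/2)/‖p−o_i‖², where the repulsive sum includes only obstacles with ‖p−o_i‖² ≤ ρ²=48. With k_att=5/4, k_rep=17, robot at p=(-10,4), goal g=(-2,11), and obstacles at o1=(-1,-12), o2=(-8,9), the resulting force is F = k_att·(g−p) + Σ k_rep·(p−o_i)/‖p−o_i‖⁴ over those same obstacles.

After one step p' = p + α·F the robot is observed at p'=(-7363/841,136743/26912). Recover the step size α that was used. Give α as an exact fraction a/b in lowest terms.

F_att = 5/4·(g−p) = 5/4·(8,7) = (10.0000,8.7500)
o1: d²=337 > ρ²=48 → inactive
o2: d²=29 ≤ ρ²=48; F_rep = 17·(-2,-5)/29² = (-0.0404,-0.1011)
F = F_att + ΣF_rep = (9.9596,8.6489)
Δp = p'−p = (1.2449,1.0811); α = Δx/Fx = (1047/841) / (8376/841) = 1/8
check: Δy/Fy = (29095/26912) / (29095/3364) = 1/8 ✓

α = 1/8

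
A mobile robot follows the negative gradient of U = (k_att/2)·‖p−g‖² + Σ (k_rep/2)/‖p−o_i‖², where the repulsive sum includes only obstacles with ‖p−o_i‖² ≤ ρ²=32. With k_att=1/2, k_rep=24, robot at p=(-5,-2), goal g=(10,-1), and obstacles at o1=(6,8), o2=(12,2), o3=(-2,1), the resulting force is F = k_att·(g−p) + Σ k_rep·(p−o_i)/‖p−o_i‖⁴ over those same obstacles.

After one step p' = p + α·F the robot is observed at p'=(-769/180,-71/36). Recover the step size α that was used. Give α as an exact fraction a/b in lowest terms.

F_att = 1/2·(g−p) = 1/2·(15,1) = (7.5000,0.5000)
o1: d²=221 > ρ²=32 → inactive
o2: d²=305 > ρ²=32 → inactive
o3: d²=18 ≤ ρ²=32; F_rep = 24·(-3,-3)/18² = (-0.2222,-0.2222)
F = F_att + ΣF_rep = (7.2778,0.2778)
Δp = p'−p = (0.7278,0.0278); α = Δx/Fx = (131/180) / (131/18) = 1/10
check: Δy/Fy = (1/36) / (5/18) = 1/10 ✓

α = 1/10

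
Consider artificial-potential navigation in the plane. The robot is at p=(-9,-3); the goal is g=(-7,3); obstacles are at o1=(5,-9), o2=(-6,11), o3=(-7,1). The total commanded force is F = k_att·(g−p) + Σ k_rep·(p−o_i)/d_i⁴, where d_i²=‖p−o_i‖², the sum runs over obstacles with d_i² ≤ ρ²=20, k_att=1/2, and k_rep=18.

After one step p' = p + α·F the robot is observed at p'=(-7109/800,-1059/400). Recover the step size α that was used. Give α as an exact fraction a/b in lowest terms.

α = 1/8

F_att = 1/2·(g−p) = 1/2·(2,6) = (1.0000,3.0000)
o1: d²=232 > ρ²=20 → inactive
o2: d²=205 > ρ²=20 → inactive
o3: d²=20 ≤ ρ²=20; F_rep = 18·(-2,-4)/20² = (-0.0900,-0.1800)
F = F_att + ΣF_rep = (0.9100,2.8200)
Δp = p'−p = (0.1138,0.3525); α = Δx/Fx = (91/800) / (91/100) = 1/8
check: Δy/Fy = (141/400) / (141/50) = 1/8 ✓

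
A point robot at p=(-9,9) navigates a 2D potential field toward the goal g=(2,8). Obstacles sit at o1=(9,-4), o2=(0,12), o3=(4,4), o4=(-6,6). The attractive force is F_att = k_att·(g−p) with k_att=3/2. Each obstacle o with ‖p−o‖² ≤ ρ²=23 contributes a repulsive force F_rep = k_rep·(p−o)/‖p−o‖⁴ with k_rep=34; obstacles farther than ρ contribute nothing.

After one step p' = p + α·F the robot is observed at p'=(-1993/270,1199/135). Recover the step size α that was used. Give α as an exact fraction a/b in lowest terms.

α = 1/10

F_att = 3/2·(g−p) = 3/2·(11,-1) = (16.5000,-1.5000)
o1: d²=493 > ρ²=23 → inactive
o2: d²=90 > ρ²=23 → inactive
o3: d²=194 > ρ²=23 → inactive
o4: d²=18 ≤ ρ²=23; F_rep = 34·(-3,3)/18² = (-0.3148,0.3148)
F = F_att + ΣF_rep = (16.1852,-1.1852)
Δp = p'−p = (1.6185,-0.1185); α = Δx/Fx = (437/270) / (437/27) = 1/10
check: Δy/Fy = (-16/135) / (-32/27) = 1/10 ✓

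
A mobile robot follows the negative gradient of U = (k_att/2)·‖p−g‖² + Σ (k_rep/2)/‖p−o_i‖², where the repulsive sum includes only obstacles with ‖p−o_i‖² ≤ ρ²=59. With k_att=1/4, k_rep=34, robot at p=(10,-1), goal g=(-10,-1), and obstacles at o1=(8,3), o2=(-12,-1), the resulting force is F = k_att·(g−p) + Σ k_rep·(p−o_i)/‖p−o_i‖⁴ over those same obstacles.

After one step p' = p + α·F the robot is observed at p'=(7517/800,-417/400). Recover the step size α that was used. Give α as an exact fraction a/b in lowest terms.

F_att = 1/4·(g−p) = 1/4·(-20,0) = (-5.0000,0.0000)
o1: d²=20 ≤ ρ²=59; F_rep = 34·(2,-4)/20² = (0.1700,-0.3400)
o2: d²=484 > ρ²=59 → inactive
F = F_att + ΣF_rep = (-4.8300,-0.3400)
Δp = p'−p = (-0.6038,-0.0425); α = Δx/Fx = (-483/800) / (-483/100) = 1/8
check: Δy/Fy = (-17/400) / (-17/50) = 1/8 ✓

α = 1/8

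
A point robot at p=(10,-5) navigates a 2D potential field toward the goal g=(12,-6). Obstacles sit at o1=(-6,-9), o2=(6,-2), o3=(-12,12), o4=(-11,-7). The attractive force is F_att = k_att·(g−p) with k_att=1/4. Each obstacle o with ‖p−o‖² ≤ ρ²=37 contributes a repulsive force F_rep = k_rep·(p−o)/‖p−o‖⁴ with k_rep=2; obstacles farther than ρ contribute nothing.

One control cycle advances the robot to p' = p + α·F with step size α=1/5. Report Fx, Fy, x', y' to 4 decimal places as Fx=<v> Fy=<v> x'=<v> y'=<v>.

Fx=0.5128 Fy=-0.2596 x'=10.1026 y'=-5.0519

F_att = 1/4·(g−p) = 1/4·(2,-1) = (0.5000,-0.2500)
o1: d²=272 > ρ²=37 → inactive
o2: d²=25 ≤ ρ²=37; F_rep = 2·(4,-3)/25² = (0.0128,-0.0096)
o3: d²=773 > ρ²=37 → inactive
o4: d²=445 > ρ²=37 → inactive
F = F_att + ΣF_rep = (0.5128,-0.2596)
p' = p + 1/5·F = (10.1026,-5.0519)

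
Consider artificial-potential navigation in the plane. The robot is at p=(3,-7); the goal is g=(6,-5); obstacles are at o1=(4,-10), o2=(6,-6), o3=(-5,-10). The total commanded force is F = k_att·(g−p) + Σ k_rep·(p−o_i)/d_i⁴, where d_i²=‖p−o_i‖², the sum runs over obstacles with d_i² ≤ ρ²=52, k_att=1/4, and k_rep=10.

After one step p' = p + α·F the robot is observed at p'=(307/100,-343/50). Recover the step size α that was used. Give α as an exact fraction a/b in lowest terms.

F_att = 1/4·(g−p) = 1/4·(3,2) = (0.7500,0.5000)
o1: d²=10 ≤ ρ²=52; F_rep = 10·(-1,3)/10² = (-0.1000,0.3000)
o2: d²=10 ≤ ρ²=52; F_rep = 10·(-3,-1)/10² = (-0.3000,-0.1000)
o3: d²=73 > ρ²=52 → inactive
F = F_att + ΣF_rep = (0.3500,0.7000)
Δp = p'−p = (0.0700,0.1400); α = Δx/Fx = (7/100) / (7/20) = 1/5
check: Δy/Fy = (7/50) / (7/10) = 1/5 ✓

α = 1/5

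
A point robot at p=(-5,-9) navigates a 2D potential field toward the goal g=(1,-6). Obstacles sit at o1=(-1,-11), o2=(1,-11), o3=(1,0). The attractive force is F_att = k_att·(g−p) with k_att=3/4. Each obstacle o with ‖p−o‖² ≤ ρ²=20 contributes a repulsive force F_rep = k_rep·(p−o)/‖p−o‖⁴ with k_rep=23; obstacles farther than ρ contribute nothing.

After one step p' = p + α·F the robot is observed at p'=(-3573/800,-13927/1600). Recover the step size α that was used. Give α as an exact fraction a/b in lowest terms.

α = 1/8

F_att = 3/4·(g−p) = 3/4·(6,3) = (4.5000,2.2500)
o1: d²=20 ≤ ρ²=20; F_rep = 23·(-4,2)/20² = (-0.2300,0.1150)
o2: d²=40 > ρ²=20 → inactive
o3: d²=117 > ρ²=20 → inactive
F = F_att + ΣF_rep = (4.2700,2.3650)
Δp = p'−p = (0.5337,0.2956); α = Δx/Fx = (427/800) / (427/100) = 1/8
check: Δy/Fy = (473/1600) / (473/200) = 1/8 ✓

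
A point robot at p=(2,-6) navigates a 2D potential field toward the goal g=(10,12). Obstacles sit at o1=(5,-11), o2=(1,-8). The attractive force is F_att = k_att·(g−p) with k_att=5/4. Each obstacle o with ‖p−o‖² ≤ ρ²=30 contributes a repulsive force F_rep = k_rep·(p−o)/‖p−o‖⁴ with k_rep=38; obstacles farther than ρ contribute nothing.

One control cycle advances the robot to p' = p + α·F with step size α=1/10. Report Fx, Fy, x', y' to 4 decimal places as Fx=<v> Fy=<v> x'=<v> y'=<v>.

Fx=11.5200 Fy=25.5400 x'=3.1520 y'=-3.4460

F_att = 5/4·(g−p) = 5/4·(8,18) = (10.0000,22.5000)
o1: d²=34 > ρ²=30 → inactive
o2: d²=5 ≤ ρ²=30; F_rep = 38·(1,2)/5² = (1.5200,3.0400)
F = F_att + ΣF_rep = (11.5200,25.5400)
p' = p + 1/10·F = (3.1520,-3.4460)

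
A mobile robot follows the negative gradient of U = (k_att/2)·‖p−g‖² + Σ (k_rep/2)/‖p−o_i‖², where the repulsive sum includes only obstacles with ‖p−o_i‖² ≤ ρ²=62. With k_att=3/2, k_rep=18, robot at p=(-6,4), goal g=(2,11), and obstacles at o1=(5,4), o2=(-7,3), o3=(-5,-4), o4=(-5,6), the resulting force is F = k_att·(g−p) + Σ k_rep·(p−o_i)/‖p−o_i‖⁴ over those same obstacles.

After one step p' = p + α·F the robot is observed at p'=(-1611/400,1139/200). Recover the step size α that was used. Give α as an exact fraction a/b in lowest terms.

F_att = 3/2·(g−p) = 3/2·(8,7) = (12.0000,10.5000)
o1: d²=121 > ρ²=62 → inactive
o2: d²=2 ≤ ρ²=62; F_rep = 18·(1,1)/2² = (4.5000,4.5000)
o3: d²=65 > ρ²=62 → inactive
o4: d²=5 ≤ ρ²=62; F_rep = 18·(-1,-2)/5² = (-0.7200,-1.4400)
F = F_att + ΣF_rep = (15.7800,13.5600)
Δp = p'−p = (1.9725,1.6950); α = Δx/Fx = (789/400) / (789/50) = 1/8
check: Δy/Fy = (339/200) / (339/25) = 1/8 ✓

α = 1/8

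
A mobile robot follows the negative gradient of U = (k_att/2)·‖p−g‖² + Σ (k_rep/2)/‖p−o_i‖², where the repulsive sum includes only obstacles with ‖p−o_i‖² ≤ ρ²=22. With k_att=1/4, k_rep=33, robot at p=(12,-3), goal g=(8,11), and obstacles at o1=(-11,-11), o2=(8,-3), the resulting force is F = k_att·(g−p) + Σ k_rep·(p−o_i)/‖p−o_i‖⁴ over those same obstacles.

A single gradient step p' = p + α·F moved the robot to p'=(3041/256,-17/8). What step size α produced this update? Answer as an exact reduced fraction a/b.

F_att = 1/4·(g−p) = 1/4·(-4,14) = (-1.0000,3.5000)
o1: d²=593 > ρ²=22 → inactive
o2: d²=16 ≤ ρ²=22; F_rep = 33·(4,0)/16² = (0.5156,0.0000)
F = F_att + ΣF_rep = (-0.4844,3.5000)
Δp = p'−p = (-0.1211,0.8750); α = Δx/Fx = (-31/256) / (-31/64) = 1/4
check: Δy/Fy = (7/8) / (7/2) = 1/4 ✓

α = 1/4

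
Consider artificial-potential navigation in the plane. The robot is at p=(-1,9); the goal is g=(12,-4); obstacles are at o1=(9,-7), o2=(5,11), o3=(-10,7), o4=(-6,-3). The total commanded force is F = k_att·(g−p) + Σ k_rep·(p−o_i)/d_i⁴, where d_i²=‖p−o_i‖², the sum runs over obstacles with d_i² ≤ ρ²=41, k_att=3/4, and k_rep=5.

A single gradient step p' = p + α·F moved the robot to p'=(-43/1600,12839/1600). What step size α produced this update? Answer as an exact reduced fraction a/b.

α = 1/10

F_att = 3/4·(g−p) = 3/4·(13,-13) = (9.7500,-9.7500)
o1: d²=356 > ρ²=41 → inactive
o2: d²=40 ≤ ρ²=41; F_rep = 5·(-6,-2)/40² = (-0.0187,-0.0063)
o3: d²=85 > ρ²=41 → inactive
o4: d²=169 > ρ²=41 → inactive
F = F_att + ΣF_rep = (9.7312,-9.7562)
Δp = p'−p = (0.9731,-0.9756); α = Δx/Fx = (1557/1600) / (1557/160) = 1/10
check: Δy/Fy = (-1561/1600) / (-1561/160) = 1/10 ✓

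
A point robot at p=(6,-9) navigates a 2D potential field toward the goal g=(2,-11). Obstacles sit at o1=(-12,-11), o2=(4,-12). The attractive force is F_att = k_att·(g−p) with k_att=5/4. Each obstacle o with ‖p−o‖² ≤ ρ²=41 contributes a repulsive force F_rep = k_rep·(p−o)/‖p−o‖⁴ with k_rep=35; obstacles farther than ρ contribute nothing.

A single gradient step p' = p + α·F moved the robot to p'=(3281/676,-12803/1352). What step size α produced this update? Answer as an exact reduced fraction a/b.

α = 1/4

F_att = 5/4·(g−p) = 5/4·(-4,-2) = (-5.0000,-2.5000)
o1: d²=328 > ρ²=41 → inactive
o2: d²=13 ≤ ρ²=41; F_rep = 35·(2,3)/13² = (0.4142,0.6213)
F = F_att + ΣF_rep = (-4.5858,-1.8787)
Δp = p'−p = (-1.1464,-0.4697); α = Δx/Fx = (-775/676) / (-775/169) = 1/4
check: Δy/Fy = (-635/1352) / (-635/338) = 1/4 ✓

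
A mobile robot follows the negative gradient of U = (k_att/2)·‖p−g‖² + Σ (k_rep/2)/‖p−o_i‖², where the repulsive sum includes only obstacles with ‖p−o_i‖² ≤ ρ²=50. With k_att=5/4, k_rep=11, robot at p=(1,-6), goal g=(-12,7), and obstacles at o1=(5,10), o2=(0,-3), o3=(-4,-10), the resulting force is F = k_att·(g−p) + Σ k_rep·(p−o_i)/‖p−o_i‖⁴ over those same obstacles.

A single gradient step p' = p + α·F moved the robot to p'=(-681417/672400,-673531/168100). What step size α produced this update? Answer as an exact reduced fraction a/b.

F_att = 5/4·(g−p) = 5/4·(-13,13) = (-16.2500,16.2500)
o1: d²=272 > ρ²=50 → inactive
o2: d²=10 ≤ ρ²=50; F_rep = 11·(1,-3)/10² = (0.1100,-0.3300)
o3: d²=41 ≤ ρ²=50; F_rep = 11·(5,4)/41² = (0.0327,0.0262)
F = F_att + ΣF_rep = (-16.1073,15.9462)
Δp = p'−p = (-2.0134,1.9933); α = Δx/Fx = (-1353817/672400) / (-1353817/84050) = 1/8
check: Δy/Fy = (335069/168100) / (670138/42025) = 1/8 ✓

α = 1/8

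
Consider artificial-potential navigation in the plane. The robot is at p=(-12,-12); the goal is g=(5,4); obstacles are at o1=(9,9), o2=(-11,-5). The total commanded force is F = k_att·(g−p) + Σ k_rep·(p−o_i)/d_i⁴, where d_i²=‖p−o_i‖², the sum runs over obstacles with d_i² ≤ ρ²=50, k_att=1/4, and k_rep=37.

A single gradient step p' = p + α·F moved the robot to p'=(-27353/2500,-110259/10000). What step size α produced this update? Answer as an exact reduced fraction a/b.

F_att = 1/4·(g−p) = 1/4·(17,16) = (4.2500,4.0000)
o1: d²=882 > ρ²=50 → inactive
o2: d²=50 ≤ ρ²=50; F_rep = 37·(-1,-7)/50² = (-0.0148,-0.1036)
F = F_att + ΣF_rep = (4.2352,3.8964)
Δp = p'−p = (1.0588,0.9741); α = Δx/Fx = (2647/2500) / (2647/625) = 1/4
check: Δy/Fy = (9741/10000) / (9741/2500) = 1/4 ✓

α = 1/4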